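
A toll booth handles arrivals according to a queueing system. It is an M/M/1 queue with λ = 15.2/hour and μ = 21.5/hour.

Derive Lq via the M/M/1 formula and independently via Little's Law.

Method 1 (direct): Lq = λ²/(μ(μ-λ)) = 231.04/(21.5 × 6.30) = 1.7057

Method 2 (Little's Law):
W = 1/(μ-λ) = 1/6.30 = 0.15873
Wq = W - 1/μ = 0.15873 - 0.046512 = 0.11222
Lq = λWq = 15.2 × 0.11222 = 1.7057 ✔ (matches Method 1)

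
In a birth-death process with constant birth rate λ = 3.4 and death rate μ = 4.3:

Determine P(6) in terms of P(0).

For constant rates: P(n)/P(0) = (λ/μ)^n
P(6)/P(0) = (3.4/4.3)^6 = 0.7907^6 = 0.2444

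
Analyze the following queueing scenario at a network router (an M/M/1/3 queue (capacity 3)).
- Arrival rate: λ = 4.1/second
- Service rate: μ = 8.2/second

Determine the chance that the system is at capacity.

ρ = λ/μ = 4.1/8.2 = 0.5000
P₀ = (1-ρ)/(1-ρ^(K+1)) = (1-0.5000)/(1-0.5000^4) = 0.5000/0.9375 = 0.5333
P_K = P₀×ρ^K = 0.53333 × 0.5000^3 = 0.53333 × 0.12500 = 0.06667
Blocking probability = 6.67%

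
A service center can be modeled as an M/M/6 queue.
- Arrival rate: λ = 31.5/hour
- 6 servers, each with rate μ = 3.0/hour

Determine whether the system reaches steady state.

Stability requires ρ = λ/(cμ) < 1
ρ = 31.5/(6 × 3.0) = 31.5/18.00 = 1.7500
Since 1.7500 ≥ 1, the system is UNSTABLE.
Need c > λ/μ = 31.5/3.0 = 10.50.
Minimum servers needed: c = 11.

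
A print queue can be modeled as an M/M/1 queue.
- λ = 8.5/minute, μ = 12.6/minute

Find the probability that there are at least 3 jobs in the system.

ρ = λ/μ = 8.5/12.6 = 0.6746
P(N ≥ n) = ρⁿ
P(N ≥ 3) = 0.6746^3
P(N ≥ 3) = 0.3070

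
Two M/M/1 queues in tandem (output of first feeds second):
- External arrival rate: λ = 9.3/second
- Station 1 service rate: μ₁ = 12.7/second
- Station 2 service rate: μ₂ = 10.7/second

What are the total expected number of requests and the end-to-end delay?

By Jackson's theorem, each station behaves as independent M/M/1.
Station 1: ρ₁ = 9.3/12.7 = 0.7323, L₁ = ρ₁/(1-ρ₁) = λ/(μ₁-λ) = 9.3/3.40 = 2.7353
Station 2: ρ₂ = 9.3/10.7 = 0.8692, L₂ = ρ₂/(1-ρ₂) = λ/(μ₂-λ) = 9.3/1.40 = 6.6429
Total: L = L₁ + L₂ = 2.7353 + 6.6429 = 9.3782
W = L/λ = 9.3782/9.3 = 1.0084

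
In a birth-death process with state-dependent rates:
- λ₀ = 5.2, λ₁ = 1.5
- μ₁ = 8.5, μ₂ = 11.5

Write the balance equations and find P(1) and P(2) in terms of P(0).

Balance equations:
State 0: λ₀P₀ = μ₁P₁ → P₁ = (λ₀/μ₁)P₀ = (5.2/8.5)P₀ = 0.6118P₀
State 1: P₂ = (λ₀λ₁)/(μ₁μ₂)P₀ = (5.2×1.5)/(8.5×11.5)P₀ = 0.07980P₀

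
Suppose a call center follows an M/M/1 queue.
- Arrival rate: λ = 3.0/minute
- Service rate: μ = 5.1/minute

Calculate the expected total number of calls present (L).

ρ = λ/μ = 3.0/5.1 = 0.5882
For M/M/1: L = λ/(μ-λ)
L = 3.0/(5.1-3.0) = 3.0/2.10
L = 1.4286 calls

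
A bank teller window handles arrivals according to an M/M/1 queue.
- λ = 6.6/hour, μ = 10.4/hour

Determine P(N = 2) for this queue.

ρ = λ/μ = 6.6/10.4 = 0.6346
P(n) = (1-ρ)ρⁿ
P(2) = (1-0.6346) × 0.6346^2
P(2) = 0.36540 × 0.40272
P(2) = 0.1472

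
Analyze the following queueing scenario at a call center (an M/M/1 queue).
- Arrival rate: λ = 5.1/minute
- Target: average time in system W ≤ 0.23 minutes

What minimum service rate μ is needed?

For M/M/1: W = 1/(μ-λ)
Need W ≤ 0.23, so 1/(μ-λ) ≤ 0.23
μ - λ ≥ 1/0.23 = 4.3478
μ ≥ 5.1 + 4.3478 = 9.4478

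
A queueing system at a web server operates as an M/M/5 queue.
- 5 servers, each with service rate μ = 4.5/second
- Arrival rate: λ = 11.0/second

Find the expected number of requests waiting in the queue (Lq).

Traffic intensity: ρ = λ/(cμ) = 11.0/(5×4.5) = 0.4889
Since ρ = 0.4889 < 1, system is stable.
Offered load a = λ/μ = cρ = 11.0/4.5 = 2.4444
P₀ = [ Σₙ₌₀^4 aⁿ/n! + a^5/(5!(1-ρ)) ]⁻¹
Σ = a^0/0! + a^1/1! + a^2/2! + a^3/3! + a^4/4! = 1.0000 + 2.4444 + 2.9877 + 2.4344 + 1.4877 = 10.3542
a^5/(5!(1-ρ)) = 87.2772/(120 × 0.5111) = 1.4230
P₀ = 1/(10.3542 + 1.4230) = 0.08491
Lq = P₀·a^5·ρ / (5!(1-ρ)²) = 0.08491 × 87.2772 × 0.4889 / (120 × 0.2612) = 0.1156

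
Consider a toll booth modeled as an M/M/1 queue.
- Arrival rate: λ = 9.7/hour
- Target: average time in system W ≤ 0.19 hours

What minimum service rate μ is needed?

For M/M/1: W = 1/(μ-λ)
Need W ≤ 0.19, so 1/(μ-λ) ≤ 0.19
μ - λ ≥ 1/0.19 = 5.2632
μ ≥ 9.7 + 5.2632 = 14.9632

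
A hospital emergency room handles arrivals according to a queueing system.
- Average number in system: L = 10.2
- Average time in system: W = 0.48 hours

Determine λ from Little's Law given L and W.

Little's Law: L = λW, so λ = L/W
λ = 10.2/0.48 = 21.2500 patients/hour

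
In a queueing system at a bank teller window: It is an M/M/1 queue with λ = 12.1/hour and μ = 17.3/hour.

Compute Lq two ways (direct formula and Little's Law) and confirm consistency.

Method 1 (direct): Lq = λ²/(μ(μ-λ)) = 146.41/(17.3 × 5.20) = 1.6275

Method 2 (Little's Law):
W = 1/(μ-λ) = 1/5.20 = 0.1923
Wq = W - 1/μ = 0.1923 - 0.05780 = 0.1345
Lq = λWq = 12.1 × 0.1345 = 1.6275 ✔ (matches Method 1)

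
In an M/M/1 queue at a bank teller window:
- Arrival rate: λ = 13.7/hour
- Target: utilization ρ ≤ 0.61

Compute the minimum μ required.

ρ = λ/μ, so μ = λ/ρ
μ ≥ 13.7/0.61 = 22.4590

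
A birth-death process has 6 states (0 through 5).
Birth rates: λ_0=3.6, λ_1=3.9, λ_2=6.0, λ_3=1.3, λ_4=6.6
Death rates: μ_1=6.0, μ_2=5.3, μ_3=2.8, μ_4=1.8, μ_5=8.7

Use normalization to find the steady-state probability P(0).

Ratios P(n)/P(0) = (λ₀···λₙ₋₁)/(μ₁···μₙ):
P(1)/P(0) = (3.6)/(6.0) = 0.600000
P(2)/P(0) = (3.6×3.9)/(6.0×5.3) = 0.441509
P(3)/P(0) = (3.6×3.9×6.0)/(6.0×5.3×2.8) = 0.946092
P(4)/P(0) = (3.6×3.9×6.0×1.3)/(6.0×5.3×2.8×1.8) = 0.683288
P(5)/P(0) = (3.6×3.9×6.0×1.3×6.6)/(6.0×5.3×2.8×1.8×8.7) = 0.518357

Normalization: ∑ P(n) = 1
P(0) × (1.00000 + 0.600000 + 0.441509 + 0.946092 + 0.683288 + 0.518357) = 1
P(0) × 4.1892 = 1
P(0) = 1/4.1892 = 0.2387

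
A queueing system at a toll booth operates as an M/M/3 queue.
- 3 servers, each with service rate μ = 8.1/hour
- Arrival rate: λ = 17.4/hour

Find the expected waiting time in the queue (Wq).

Traffic intensity: ρ = λ/(cμ) = 17.4/(3×8.1) = 0.7160
Since ρ = 0.7160 < 1, system is stable.
Offered load a = λ/μ = cρ = 17.4/8.1 = 2.1481
P₀ = [ Σₙ₌₀^2 aⁿ/n! + a^3/(3!(1-ρ)) ]⁻¹
Σ = a^0/0! + a^1/1! + a^2/2! = 1.0000 + 2.1481 + 2.3073 = 5.4554
a^3/(3!(1-ρ)) = 9.9127/(6 × 0.28395) = 5.8183
P₀ = 1/(5.4554 + 5.8183) = 0.08870
Lq = P₀·a^3·ρ / (3!(1-ρ)²) = 0.088702 × 9.9127 × 0.71605 / (6 × 0.080628) = 1.3015
Wq = Lq/λ = 1.3015/17.4 = 0.07480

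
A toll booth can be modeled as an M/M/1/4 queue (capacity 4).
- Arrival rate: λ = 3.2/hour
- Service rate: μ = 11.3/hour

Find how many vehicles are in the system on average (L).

ρ = λ/μ = 3.2/11.3 = 0.283186
P₀ = (1-ρ)/(1-ρ^(K+1)) = (1-0.283186)/(1-0.283186^5) = 0.7168/0.9982 = 0.7181
P_K = P₀×ρ^K = 0.7181 × 0.283186^4 = 0.7181 × 0.006431 = 0.004618
L = ρ[1 - (K+1)ρ^K + Kρ^(K+1)] / [(1-ρ)(1-ρ^(K+1))]
L = 0.283186 × (1 - 5×0.006431 + 4×0.001821) / ((1 - 0.283186) × (1 - 0.001821)) = 0.3859 vehicles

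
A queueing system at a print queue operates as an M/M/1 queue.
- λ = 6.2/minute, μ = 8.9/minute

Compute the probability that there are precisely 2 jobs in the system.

ρ = λ/μ = 6.2/8.9 = 0.6966
P(n) = (1-ρ)ρⁿ
P(2) = (1-0.6966) × 0.6966^2
P(2) = 0.3034 × 0.4853
P(2) = 0.1472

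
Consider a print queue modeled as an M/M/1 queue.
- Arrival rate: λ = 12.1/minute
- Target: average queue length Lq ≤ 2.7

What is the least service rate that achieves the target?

For M/M/1: Lq = λ²/(μ(μ-λ))
Need Lq ≤ 2.7, i.e. μ(μ-λ) ≥ λ²/2.7
μ² - 12.1μ - 146.41/2.7 ≥ 0  →  μ² - 12.1μ - 54.22593 ≥ 0
Quadratic formula (positive root): μ = [λ + √(λ² + 4×54.22593)]/2
Discriminant: 146.41 + 4×54.22593 = 363.3137, √363.3137 = 19.0608
μ ≥ (12.1 + 19.0608)/2 = 15.5804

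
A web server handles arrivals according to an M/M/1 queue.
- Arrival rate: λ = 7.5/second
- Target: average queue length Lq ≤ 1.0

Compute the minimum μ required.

For M/M/1: Lq = λ²/(μ(μ-λ))
Need Lq ≤ 1.0, i.e. μ(μ-λ) ≥ λ²/1.0
μ² - 7.5μ - 56.25/1.0 ≥ 0  →  μ² - 7.5μ - 56.2500 ≥ 0
Quadratic formula (positive root): μ = [λ + √(λ² + 4×56.2500)]/2
Discriminant: 56.25 + 4×56.2500 = 281.2500, √281.2500 = 16.77051
μ ≥ (7.5 + 16.77051)/2 = 12.1353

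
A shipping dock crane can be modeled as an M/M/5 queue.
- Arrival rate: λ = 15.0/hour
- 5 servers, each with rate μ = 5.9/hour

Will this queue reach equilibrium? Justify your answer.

Stability requires ρ = λ/(cμ) < 1
ρ = 15.0/(5 × 5.9) = 15.0/29.50 = 0.5085
Since 0.5085 < 1, the system is STABLE.
The servers are busy 50.85% of the time.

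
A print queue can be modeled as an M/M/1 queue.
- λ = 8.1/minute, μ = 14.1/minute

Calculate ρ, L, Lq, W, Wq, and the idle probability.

Step 1: ρ = λ/μ = 8.1/14.1 = 0.5745
Step 2: L = λ/(μ-λ) = 8.1/6.00 = 1.3500
Step 3: Lq = λ²/(μ(μ-λ)) = 65.61/(14.1×6.00) = 0.7755
Step 4: W = 1/(μ-λ) = 1/6.00 = 0.16667
Step 5: Wq = λ/(μ(μ-λ)) = 8.1/(14.1×6.00) = 0.09574
Step 6: P(0) = 1-ρ = 0.4255
Verify: L = λW = 8.1×0.16667 = 1.3500 ✔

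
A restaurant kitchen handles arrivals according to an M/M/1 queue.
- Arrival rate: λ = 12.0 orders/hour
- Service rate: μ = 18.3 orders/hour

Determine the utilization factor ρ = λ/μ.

Server utilization: ρ = λ/μ
ρ = 12.0/18.3 = 0.6557
The server is busy 65.57% of the time.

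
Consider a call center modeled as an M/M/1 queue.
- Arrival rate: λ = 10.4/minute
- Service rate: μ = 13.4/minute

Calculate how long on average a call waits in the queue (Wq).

First, compute utilization: ρ = λ/μ = 10.4/13.4 = 0.7761
For M/M/1: Wq = λ/(μ(μ-λ))
Wq = 10.4/(13.4 × (13.4-10.4))
Wq = 10.4/(13.4 × 3.00)
Wq = 0.2587 minutes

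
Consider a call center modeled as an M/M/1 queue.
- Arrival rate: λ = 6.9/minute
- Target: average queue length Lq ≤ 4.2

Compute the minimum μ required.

For M/M/1: Lq = λ²/(μ(μ-λ))
Need Lq ≤ 4.2, i.e. μ(μ-λ) ≥ λ²/4.2
μ² - 6.9μ - 47.61/4.2 ≥ 0  →  μ² - 6.9μ - 11.335714 ≥ 0
Quadratic formula (positive root): μ = [λ + √(λ² + 4×11.335714)]/2
Discriminant: 47.61 + 4×11.335714 = 92.9529, √92.9529 = 9.6412
μ ≥ (6.9 + 9.6412)/2 = 8.2706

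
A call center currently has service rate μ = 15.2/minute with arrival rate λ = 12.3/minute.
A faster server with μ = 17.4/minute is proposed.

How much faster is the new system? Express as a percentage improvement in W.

System 1: ρ₁ = 12.3/15.2 = 0.8092, W₁ = 1/(15.2-12.3) = 0.34483
System 2: ρ₂ = 12.3/17.4 = 0.7069, W₂ = 1/(17.4-12.3) = 0.19608
Improvement: (W₁-W₂)/W₁ = (0.34483-0.19608)/0.34483 = 43.14%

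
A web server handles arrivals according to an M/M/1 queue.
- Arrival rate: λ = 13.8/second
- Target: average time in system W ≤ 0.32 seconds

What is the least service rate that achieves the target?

For M/M/1: W = 1/(μ-λ)
Need W ≤ 0.32, so 1/(μ-λ) ≤ 0.32
μ - λ ≥ 1/0.32 = 3.1250
μ ≥ 13.8 + 3.1250 = 16.9250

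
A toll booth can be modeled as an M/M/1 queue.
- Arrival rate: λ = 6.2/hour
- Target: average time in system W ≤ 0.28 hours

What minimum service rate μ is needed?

For M/M/1: W = 1/(μ-λ)
Need W ≤ 0.28, so 1/(μ-λ) ≤ 0.28
μ - λ ≥ 1/0.28 = 3.5714
μ ≥ 6.2 + 3.5714 = 9.7714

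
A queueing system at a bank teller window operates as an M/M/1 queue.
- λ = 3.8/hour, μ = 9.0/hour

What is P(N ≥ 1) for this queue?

ρ = λ/μ = 3.8/9.0 = 0.4222
P(N ≥ n) = ρⁿ
P(N ≥ 1) = 0.4222^1
P(N ≥ 1) = 0.4222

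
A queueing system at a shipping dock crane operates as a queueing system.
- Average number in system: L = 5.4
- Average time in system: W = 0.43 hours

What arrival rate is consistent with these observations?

Little's Law: L = λW, so λ = L/W
λ = 5.4/0.43 = 12.5581 containers/hour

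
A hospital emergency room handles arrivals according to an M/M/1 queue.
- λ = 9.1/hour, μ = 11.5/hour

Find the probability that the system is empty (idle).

ρ = λ/μ = 9.1/11.5 = 0.7913
P(0) = 1 - ρ = 1 - 0.7913 = 0.2087
The server is idle 20.87% of the time.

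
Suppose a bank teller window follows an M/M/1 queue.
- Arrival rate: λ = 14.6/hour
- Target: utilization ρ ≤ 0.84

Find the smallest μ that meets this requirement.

ρ = λ/μ, so μ = λ/ρ
μ ≥ 14.6/0.84 = 17.3810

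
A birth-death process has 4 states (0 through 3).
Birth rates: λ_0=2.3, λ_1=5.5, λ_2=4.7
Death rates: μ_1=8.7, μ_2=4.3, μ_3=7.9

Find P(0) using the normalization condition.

Ratios P(n)/P(0) = (λ₀···λₙ₋₁)/(μ₁···μₙ):
P(1)/P(0) = (2.3)/(8.7) = 0.2644
P(2)/P(0) = (2.3×5.5)/(8.7×4.3) = 0.3381
P(3)/P(0) = (2.3×5.5×4.7)/(8.7×4.3×7.9) = 0.2012

Normalization: ∑ P(n) = 1
P(0) × (1.0000 + 0.2644 + 0.3381 + 0.2012) = 1
P(0) × 1.8037 = 1
P(0) = 1/1.8037 = 0.5544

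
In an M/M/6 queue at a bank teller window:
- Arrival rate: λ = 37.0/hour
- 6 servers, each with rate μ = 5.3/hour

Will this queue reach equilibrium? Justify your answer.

Stability requires ρ = λ/(cμ) < 1
ρ = 37.0/(6 × 5.3) = 37.0/31.80 = 1.1635
Since 1.1635 ≥ 1, the system is UNSTABLE.
Need c > λ/μ = 37.0/5.3 = 6.98.
Minimum servers needed: c = 7.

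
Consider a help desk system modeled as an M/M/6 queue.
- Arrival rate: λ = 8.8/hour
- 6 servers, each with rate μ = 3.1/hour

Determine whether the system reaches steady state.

Stability requires ρ = λ/(cμ) < 1
ρ = 8.8/(6 × 3.1) = 8.8/18.60 = 0.4731
Since 0.4731 < 1, the system is STABLE.
The servers are busy 47.31% of the time.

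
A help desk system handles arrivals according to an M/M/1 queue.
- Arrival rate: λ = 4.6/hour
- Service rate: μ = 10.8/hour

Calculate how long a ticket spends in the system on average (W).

First, compute utilization: ρ = λ/μ = 4.6/10.8 = 0.4259
For M/M/1: W = 1/(μ-λ)
W = 1/(10.8-4.6) = 1/6.20
W = 0.1613 hours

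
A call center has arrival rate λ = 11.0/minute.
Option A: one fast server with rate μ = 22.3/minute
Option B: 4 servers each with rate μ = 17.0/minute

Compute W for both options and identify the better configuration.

Option A: single server μ = 22.3 (M/M/1)
  ρ_A = 11.0/22.3 = 0.4933
  W_A = 1/(μ-λ) = 1/(22.3-11.0) = 1/11.30 = 0.08850

Option B: 4 servers μ = 17.0 (M/M/4)
  ρ_B = λ/(cμ) = 11.0/(4×17.0) = 0.1618
  Offered load a = λ/μ = cρ = 11.0/17.0 = 0.6471
  P₀ = [ Σₙ₌₀^3 aⁿ/n! + a^4/(4!(1-ρ)) ]⁻¹
  Σ = a^0/0! + a^1/1! + a^2/2! + a^3/3! = 1.0000 + 0.6471 + 0.2093 + 0.04515 = 1.9016
  a^4/(4!(1-ρ)) = 0.1753/(24 × 0.8382) = 0.008714
  P₀ = 1/(1.9016 + 0.008714) = 0.5235
  Lq = P₀·a^4·ρ / (4!(1-ρ)²) = 0.52349 × 0.17530 × 0.16176 / (24 × 0.70264) = 0.0008803
  Wq_B = Lq/λ = 0.0008803/11.0 = 0.00008003
  W_B = Wq_B + 1/μ = 0.00008003 + 0.05882 = 0.05890

Since W_B = 0.05890 < W_A = 0.08850, Option B (multiple servers) has the shorter time in system.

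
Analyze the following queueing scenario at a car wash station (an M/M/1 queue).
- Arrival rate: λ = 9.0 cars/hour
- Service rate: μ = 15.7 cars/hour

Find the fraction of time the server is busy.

Server utilization: ρ = λ/μ
ρ = 9.0/15.7 = 0.5732
The server is busy 57.32% of the time.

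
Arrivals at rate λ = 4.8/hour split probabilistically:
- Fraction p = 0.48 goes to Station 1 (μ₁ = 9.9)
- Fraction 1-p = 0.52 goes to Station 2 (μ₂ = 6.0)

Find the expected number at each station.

Effective rates: λ₁ = 4.8×0.48 = 2.304, λ₂ = 4.8×0.52 = 2.496
Station 1: ρ₁ = 2.304/9.9 = 0.2327, L₁ = ρ₁/(1-ρ₁) = 0.2327/(1-0.2327) = 0.3033
Station 2: ρ₂ = 2.496/6.0 = 0.4160, L₂ = ρ₂/(1-ρ₂) = 0.4160/(1-0.4160) = 0.7123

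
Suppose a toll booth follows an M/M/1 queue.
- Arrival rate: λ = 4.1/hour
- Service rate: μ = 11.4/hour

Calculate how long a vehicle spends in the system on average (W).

First, compute utilization: ρ = λ/μ = 4.1/11.4 = 0.3596
For M/M/1: W = 1/(μ-λ)
W = 1/(11.4-4.1) = 1/7.30
W = 0.1370 hours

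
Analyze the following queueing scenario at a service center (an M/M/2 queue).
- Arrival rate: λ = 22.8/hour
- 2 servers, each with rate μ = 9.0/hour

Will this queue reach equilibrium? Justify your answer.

Stability requires ρ = λ/(cμ) < 1
ρ = 22.8/(2 × 9.0) = 22.8/18.00 = 1.2667
Since 1.2667 ≥ 1, the system is UNSTABLE.
Need c > λ/μ = 22.8/9.0 = 2.53.
Minimum servers needed: c = 3.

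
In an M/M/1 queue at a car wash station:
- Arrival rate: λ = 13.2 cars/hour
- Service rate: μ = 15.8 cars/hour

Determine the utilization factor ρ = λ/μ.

Server utilization: ρ = λ/μ
ρ = 13.2/15.8 = 0.8354
The server is busy 83.54% of the time.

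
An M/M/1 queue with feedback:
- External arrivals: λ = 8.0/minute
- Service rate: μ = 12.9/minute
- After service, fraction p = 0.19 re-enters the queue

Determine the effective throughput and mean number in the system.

Effective arrival rate: λ_eff = λ/(1-p) = 8.0/(1-0.19) = 8.0/0.81 = 9.8765
ρ = λ_eff/μ = 9.8765/12.9 = 0.76562
L = ρ/(1-ρ) = 0.76562/(1-0.76562) = 3.2666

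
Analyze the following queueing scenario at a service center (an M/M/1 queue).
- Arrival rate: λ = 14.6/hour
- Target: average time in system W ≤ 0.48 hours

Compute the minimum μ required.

For M/M/1: W = 1/(μ-λ)
Need W ≤ 0.48, so 1/(μ-λ) ≤ 0.48
μ - λ ≥ 1/0.48 = 2.0833
μ ≥ 14.6 + 2.0833 = 16.6833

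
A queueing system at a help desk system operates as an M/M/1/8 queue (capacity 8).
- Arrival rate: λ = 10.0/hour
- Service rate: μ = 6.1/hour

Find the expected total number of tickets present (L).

ρ = λ/μ = 10.0/6.1 = 1.63934
P₀ = (1-ρ)/(1-ρ^(K+1)) = (1-1.63934)/(1-1.63934^9) = -0.6393/-84.5109 = 0.007565
P_K = P₀×ρ^K = 0.007565 × 1.63934^8 = 0.007565 × 52.1618 = 0.3946
L = ρ[1 - (K+1)ρ^K + Kρ^(K+1)] / [(1-ρ)(1-ρ^(K+1))]
L = 1.63934 × (1 - 9×52.1618 + 8×85.5109) / ((1 - 1.63934) × (1 - 85.5109)) = 6.5424 tickets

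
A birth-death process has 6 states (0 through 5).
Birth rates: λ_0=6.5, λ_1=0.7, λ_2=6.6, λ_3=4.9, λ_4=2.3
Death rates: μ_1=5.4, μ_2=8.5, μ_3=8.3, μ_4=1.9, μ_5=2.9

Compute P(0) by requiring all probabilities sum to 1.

Ratios P(n)/P(0) = (λ₀···λₙ₋₁)/(μ₁···μₙ):
P(1)/P(0) = (6.5)/(5.4) = 1.2037
P(2)/P(0) = (6.5×0.7)/(5.4×8.5) = 0.09913
P(3)/P(0) = (6.5×0.7×6.6)/(5.4×8.5×8.3) = 0.07883
P(4)/P(0) = (6.5×0.7×6.6×4.9)/(5.4×8.5×8.3×1.9) = 0.2033
P(5)/P(0) = (6.5×0.7×6.6×4.9×2.3)/(5.4×8.5×8.3×1.9×2.9) = 0.1612

Normalization: ∑ P(n) = 1
P(0) × (1.0000 + 1.2037 + 0.09913 + 0.07883 + 0.2033 + 0.1612) = 1
P(0) × 2.7462 = 1
P(0) = 1/2.7462 = 0.3641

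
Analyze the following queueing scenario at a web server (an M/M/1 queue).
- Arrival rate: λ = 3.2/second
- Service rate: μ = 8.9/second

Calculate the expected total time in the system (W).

First, compute utilization: ρ = λ/μ = 3.2/8.9 = 0.3596
For M/M/1: W = 1/(μ-λ)
W = 1/(8.9-3.2) = 1/5.70
W = 0.1754 seconds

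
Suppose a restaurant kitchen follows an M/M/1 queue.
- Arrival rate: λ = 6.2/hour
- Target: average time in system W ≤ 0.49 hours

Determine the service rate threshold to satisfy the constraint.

For M/M/1: W = 1/(μ-λ)
Need W ≤ 0.49, so 1/(μ-λ) ≤ 0.49
μ - λ ≥ 1/0.49 = 2.0408
μ ≥ 6.2 + 2.0408 = 8.2408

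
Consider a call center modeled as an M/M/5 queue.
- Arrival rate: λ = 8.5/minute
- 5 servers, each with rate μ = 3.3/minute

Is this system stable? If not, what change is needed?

Stability requires ρ = λ/(cμ) < 1
ρ = 8.5/(5 × 3.3) = 8.5/16.50 = 0.5152
Since 0.5152 < 1, the system is STABLE.
The servers are busy 51.52% of the time.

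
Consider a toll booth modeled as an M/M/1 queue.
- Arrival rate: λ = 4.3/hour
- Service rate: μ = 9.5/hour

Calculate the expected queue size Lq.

ρ = λ/μ = 4.3/9.5 = 0.4526
For M/M/1: Lq = λ²/(μ(μ-λ))
Lq = 18.49/(9.5 × 5.20)
Lq = 0.3743 vehicles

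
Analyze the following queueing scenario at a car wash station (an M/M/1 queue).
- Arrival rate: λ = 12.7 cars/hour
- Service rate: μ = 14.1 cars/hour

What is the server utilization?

Server utilization: ρ = λ/μ
ρ = 12.7/14.1 = 0.9007
The server is busy 90.07% of the time.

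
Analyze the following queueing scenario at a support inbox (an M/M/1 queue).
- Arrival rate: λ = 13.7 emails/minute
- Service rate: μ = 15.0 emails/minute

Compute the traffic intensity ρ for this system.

Server utilization: ρ = λ/μ
ρ = 13.7/15.0 = 0.9133
The server is busy 91.33% of the time.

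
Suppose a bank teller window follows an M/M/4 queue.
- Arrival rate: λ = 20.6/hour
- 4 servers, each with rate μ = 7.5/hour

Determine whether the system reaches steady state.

Stability requires ρ = λ/(cμ) < 1
ρ = 20.6/(4 × 7.5) = 20.6/30.00 = 0.6867
Since 0.6867 < 1, the system is STABLE.
The servers are busy 68.67% of the time.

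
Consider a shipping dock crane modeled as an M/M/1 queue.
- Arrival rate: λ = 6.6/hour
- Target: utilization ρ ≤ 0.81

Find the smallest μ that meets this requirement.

ρ = λ/μ, so μ = λ/ρ
μ ≥ 6.6/0.81 = 8.1481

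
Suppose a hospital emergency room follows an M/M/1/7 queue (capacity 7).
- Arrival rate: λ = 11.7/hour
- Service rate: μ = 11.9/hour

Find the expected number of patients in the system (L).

ρ = λ/μ = 11.7/11.9 = 0.98319
P₀ = (1-ρ)/(1-ρ^(K+1)) = (1-0.98319)/(1-0.98319^8) = 0.016810/0.12683 = 0.1325
P_K = P₀×ρ^K = 0.1325 × 0.98319^7 = 0.1325 × 0.8881 = 0.1177
L = ρ[1 - (K+1)ρ^K + Kρ^(K+1)] / [(1-ρ)(1-ρ^(K+1))]
L = 0.98319 × (1 - 8×0.88810061 + 7×0.87317164) / ((1 - 0.98319) × (1 - 0.87317164)) = 3.4110 patients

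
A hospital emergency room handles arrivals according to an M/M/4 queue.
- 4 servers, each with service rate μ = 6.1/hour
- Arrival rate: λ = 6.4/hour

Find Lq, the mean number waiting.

Traffic intensity: ρ = λ/(cμ) = 6.4/(4×6.1) = 0.2623
Since ρ = 0.2623 < 1, system is stable.
Offered load a = λ/μ = cρ = 6.4/6.1 = 1.0492
P₀ = [ Σₙ₌₀^3 aⁿ/n! + a^4/(4!(1-ρ)) ]⁻¹
Σ = a^0/0! + a^1/1! + a^2/2! + a^3/3! = 1.0000 + 1.0492 + 0.5504 + 0.1925 = 2.7921
a^4/(4!(1-ρ)) = 1.2117/(24 × 0.7377) = 0.06844
P₀ = 1/(2.7921 + 0.06844) = 0.3496
Lq = P₀·a^4·ρ / (4!(1-ρ)²) = 0.3496 × 1.2117 × 0.2623 / (24 × 0.5442) = 0.008507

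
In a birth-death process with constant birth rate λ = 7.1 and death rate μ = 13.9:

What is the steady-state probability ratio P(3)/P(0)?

For constant rates: P(n)/P(0) = (λ/μ)^n
P(3)/P(0) = (7.1/13.9)^3 = 0.5108^3 = 0.1333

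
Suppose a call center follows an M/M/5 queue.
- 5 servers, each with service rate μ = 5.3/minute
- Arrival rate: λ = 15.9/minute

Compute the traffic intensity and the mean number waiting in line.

Traffic intensity: ρ = λ/(cμ) = 15.9/(5×5.3) = 0.6000
Since ρ = 0.6000 < 1, system is stable.
Offered load a = λ/μ = cρ = 15.9/5.3 = 3.0000
P₀ = [ Σₙ₌₀^4 aⁿ/n! + a^5/(5!(1-ρ)) ]⁻¹
Σ = a^0/0! + a^1/1! + a^2/2! + a^3/3! + a^4/4! = 1.0000 + 3.0000 + 4.5000 + 4.5000 + 3.3750 = 16.3750
a^5/(5!(1-ρ)) = 243.0000/(120 × 0.4000) = 5.0625
P₀ = 1/(16.3750 + 5.0625) = 0.04665
Lq = P₀·a^5·ρ / (5!(1-ρ)²) = 0.04665 × 243.0000 × 0.6000 / (120 × 0.1600) = 0.3542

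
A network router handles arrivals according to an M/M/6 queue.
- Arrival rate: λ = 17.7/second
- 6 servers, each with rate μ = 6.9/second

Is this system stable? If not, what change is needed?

Stability requires ρ = λ/(cμ) < 1
ρ = 17.7/(6 × 6.9) = 17.7/41.40 = 0.4275
Since 0.4275 < 1, the system is STABLE.
The servers are busy 42.75% of the time.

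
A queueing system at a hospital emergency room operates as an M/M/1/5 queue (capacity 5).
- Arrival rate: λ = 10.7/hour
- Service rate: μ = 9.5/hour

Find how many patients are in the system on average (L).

ρ = λ/μ = 10.7/9.5 = 1.12632
P₀ = (1-ρ)/(1-ρ^(K+1)) = (1-1.12632)/(1-1.12632^6) = -0.1263/-1.0416 = 0.1213
P_K = P₀×ρ^K = 0.12127 × 1.12632^5 = 0.12127 × 1.8126 = 0.2198
L = ρ[1 - (K+1)ρ^K + Kρ^(K+1)] / [(1-ρ)(1-ρ^(K+1))]
L = 1.12632 × (1 - 6×1.812629 + 5×2.041601) / ((1 - 1.12632) × (1 - 2.041601)) = 2.8440 patients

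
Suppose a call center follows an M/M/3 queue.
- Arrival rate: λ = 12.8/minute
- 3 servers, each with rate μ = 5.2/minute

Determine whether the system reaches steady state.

Stability requires ρ = λ/(cμ) < 1
ρ = 12.8/(3 × 5.2) = 12.8/15.60 = 0.8205
Since 0.8205 < 1, the system is STABLE.
The servers are busy 82.05% of the time.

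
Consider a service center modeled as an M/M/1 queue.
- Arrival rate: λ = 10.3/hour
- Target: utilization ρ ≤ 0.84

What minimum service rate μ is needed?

ρ = λ/μ, so μ = λ/ρ
μ ≥ 10.3/0.84 = 12.2619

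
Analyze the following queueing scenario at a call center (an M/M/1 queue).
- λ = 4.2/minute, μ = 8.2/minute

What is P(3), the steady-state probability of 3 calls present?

ρ = λ/μ = 4.2/8.2 = 0.5122
P(n) = (1-ρ)ρⁿ
P(3) = (1-0.5122) × 0.5122^3
P(3) = 0.48780 × 0.13438
P(3) = 0.06555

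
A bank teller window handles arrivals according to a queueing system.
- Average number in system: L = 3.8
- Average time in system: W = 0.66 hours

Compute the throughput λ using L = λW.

Little's Law: L = λW, so λ = L/W
λ = 3.8/0.66 = 5.7576 transactions/hour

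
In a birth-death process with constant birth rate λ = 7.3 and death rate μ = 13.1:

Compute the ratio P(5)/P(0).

For constant rates: P(n)/P(0) = (λ/μ)^n
P(5)/P(0) = (7.3/13.1)^5 = 0.557252^5 = 0.05374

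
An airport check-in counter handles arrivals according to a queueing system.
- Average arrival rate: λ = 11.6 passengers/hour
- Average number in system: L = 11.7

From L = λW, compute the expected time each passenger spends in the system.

Little's Law: L = λW, so W = L/λ
W = 11.7/11.6 = 1.0086 hours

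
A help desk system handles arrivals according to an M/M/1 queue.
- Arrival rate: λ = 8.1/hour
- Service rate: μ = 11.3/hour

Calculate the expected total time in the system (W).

First, compute utilization: ρ = λ/μ = 8.1/11.3 = 0.7168
For M/M/1: W = 1/(μ-λ)
W = 1/(11.3-8.1) = 1/3.20
W = 0.3125 hours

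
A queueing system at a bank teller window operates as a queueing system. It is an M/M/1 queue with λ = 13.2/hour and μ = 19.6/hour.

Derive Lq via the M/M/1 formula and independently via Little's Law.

Method 1 (direct): Lq = λ²/(μ(μ-λ)) = 174.24/(19.6 × 6.40) = 1.3890

Method 2 (Little's Law):
W = 1/(μ-λ) = 1/6.40 = 0.15625
Wq = W - 1/μ = 0.15625 - 0.051020 = 0.10523
Lq = λWq = 13.2 × 0.10523 = 1.3890 ✔ (matches Method 1)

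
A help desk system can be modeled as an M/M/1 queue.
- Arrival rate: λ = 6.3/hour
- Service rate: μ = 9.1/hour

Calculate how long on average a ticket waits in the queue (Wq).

First, compute utilization: ρ = λ/μ = 6.3/9.1 = 0.6923
For M/M/1: Wq = λ/(μ(μ-λ))
Wq = 6.3/(9.1 × (9.1-6.3))
Wq = 6.3/(9.1 × 2.80)
Wq = 0.2473 hours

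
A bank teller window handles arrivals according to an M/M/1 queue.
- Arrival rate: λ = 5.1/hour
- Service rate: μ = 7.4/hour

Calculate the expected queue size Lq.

ρ = λ/μ = 5.1/7.4 = 0.6892
For M/M/1: Lq = λ²/(μ(μ-λ))
Lq = 26.01/(7.4 × 2.30)
Lq = 1.5282 transactions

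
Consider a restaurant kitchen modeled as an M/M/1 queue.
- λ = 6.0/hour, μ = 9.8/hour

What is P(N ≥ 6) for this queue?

ρ = λ/μ = 6.0/9.8 = 0.61224
P(N ≥ n) = ρⁿ
P(N ≥ 6) = 0.61224^6
P(N ≥ 6) = 0.05267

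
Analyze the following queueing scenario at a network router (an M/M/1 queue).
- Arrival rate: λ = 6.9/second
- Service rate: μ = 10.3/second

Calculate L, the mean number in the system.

ρ = λ/μ = 6.9/10.3 = 0.6699
For M/M/1: L = λ/(μ-λ)
L = 6.9/(10.3-6.9) = 6.9/3.40
L = 2.0294 packets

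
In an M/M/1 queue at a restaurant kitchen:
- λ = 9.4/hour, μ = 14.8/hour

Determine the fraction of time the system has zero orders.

ρ = λ/μ = 9.4/14.8 = 0.6351
P(0) = 1 - ρ = 1 - 0.6351 = 0.3649
The server is idle 36.49% of the time.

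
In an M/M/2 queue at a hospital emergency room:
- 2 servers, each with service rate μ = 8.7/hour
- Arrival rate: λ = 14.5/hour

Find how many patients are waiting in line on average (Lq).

Traffic intensity: ρ = λ/(cμ) = 14.5/(2×8.7) = 0.8333
Since ρ = 0.8333 < 1, system is stable.
Offered load a = λ/μ = cρ = 14.5/8.7 = 1.6667
P₀ = [ Σₙ₌₀^1 aⁿ/n! + a^2/(2!(1-ρ)) ]⁻¹
Σ = a^0/0! + a^1/1! = 1.0000 + 1.6667 = 2.6667
a^2/(2!(1-ρ)) = 2.77778/(2 × 0.166667) = 8.3333
P₀ = 1/(2.6667 + 8.3333) = 0.09091
Lq = P₀·a^2·ρ / (2!(1-ρ)²) = 0.090909 × 2.7778 × 0.83333 / (2 × 0.027778) = 3.7879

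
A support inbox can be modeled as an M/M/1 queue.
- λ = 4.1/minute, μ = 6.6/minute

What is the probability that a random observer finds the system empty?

ρ = λ/μ = 4.1/6.6 = 0.6212
P(0) = 1 - ρ = 1 - 0.6212 = 0.3788
The server is idle 37.88% of the time.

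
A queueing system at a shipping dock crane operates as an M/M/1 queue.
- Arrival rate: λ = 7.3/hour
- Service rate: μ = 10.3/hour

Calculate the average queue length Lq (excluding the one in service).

ρ = λ/μ = 7.3/10.3 = 0.7087
For M/M/1: Lq = λ²/(μ(μ-λ))
Lq = 53.29/(10.3 × 3.00)
Lq = 1.7246 containers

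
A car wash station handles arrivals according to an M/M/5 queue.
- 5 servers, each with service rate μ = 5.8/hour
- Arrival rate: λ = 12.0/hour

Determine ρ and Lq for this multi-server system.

Traffic intensity: ρ = λ/(cμ) = 12.0/(5×5.8) = 0.4138
Since ρ = 0.4138 < 1, system is stable.
Offered load a = λ/μ = cρ = 12.0/5.8 = 2.0690
P₀ = [ Σₙ₌₀^4 aⁿ/n! + a^5/(5!(1-ρ)) ]⁻¹
Σ = a^0/0! + a^1/1! + a^2/2! + a^3/3! + a^4/4! = 1.00000 + 2.06897 + 2.14031 + 1.47608 + 0.763487 = 7.4488
a^5/(5!(1-ρ)) = 37.9111/(120 × 0.5862) = 0.5389
P₀ = 1/(7.4488 + 0.5389) = 0.1252
Lq = P₀·a^5·ρ / (5!(1-ρ)²) = 0.125191 × 37.9111 × 0.413793 / (120 × 0.343639) = 0.04763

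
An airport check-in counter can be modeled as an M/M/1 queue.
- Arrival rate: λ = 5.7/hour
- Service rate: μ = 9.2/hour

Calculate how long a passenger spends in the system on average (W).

First, compute utilization: ρ = λ/μ = 5.7/9.2 = 0.6196
For M/M/1: W = 1/(μ-λ)
W = 1/(9.2-5.7) = 1/3.50
W = 0.2857 hours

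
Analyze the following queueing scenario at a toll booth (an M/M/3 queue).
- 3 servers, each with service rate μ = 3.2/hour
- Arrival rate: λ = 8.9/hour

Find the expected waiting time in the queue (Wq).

Traffic intensity: ρ = λ/(cμ) = 8.9/(3×3.2) = 0.9271
Since ρ = 0.9271 < 1, system is stable.
Offered load a = λ/μ = cρ = 8.9/3.2 = 2.7812
P₀ = [ Σₙ₌₀^2 aⁿ/n! + a^3/(3!(1-ρ)) ]⁻¹
Σ = a^0/0! + a^1/1! + a^2/2! = 1.0000 + 2.7812 + 3.8677 = 7.6489
a^3/(3!(1-ρ)) = 21.51395/(6 × 0.07291667) = 49.1747
P₀ = 1/(7.6489 + 49.1747) = 0.01760
Lq = P₀·a^3·ρ / (3!(1-ρ)²) = 0.0175983 × 21.5139 × 0.927083 / (6 × 0.00531684) = 11.0028
Wq = Lq/λ = 11.0028/8.9 = 1.2363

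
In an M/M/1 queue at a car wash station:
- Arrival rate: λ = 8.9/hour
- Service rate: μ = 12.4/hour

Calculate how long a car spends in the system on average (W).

First, compute utilization: ρ = λ/μ = 8.9/12.4 = 0.7177
For M/M/1: W = 1/(μ-λ)
W = 1/(12.4-8.9) = 1/3.50
W = 0.2857 hours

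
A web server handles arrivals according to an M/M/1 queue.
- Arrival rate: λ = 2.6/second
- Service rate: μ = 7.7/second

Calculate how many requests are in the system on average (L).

ρ = λ/μ = 2.6/7.7 = 0.3377
For M/M/1: L = λ/(μ-λ)
L = 2.6/(7.7-2.6) = 2.6/5.10
L = 0.5098 requests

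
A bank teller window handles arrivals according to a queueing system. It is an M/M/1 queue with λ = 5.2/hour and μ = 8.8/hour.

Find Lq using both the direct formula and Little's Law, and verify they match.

Method 1 (direct): Lq = λ²/(μ(μ-λ)) = 27.04/(8.8 × 3.60) = 0.8535

Method 2 (Little's Law):
W = 1/(μ-λ) = 1/3.60 = 0.27778
Wq = W - 1/μ = 0.27778 - 0.11364 = 0.16414
Lq = λWq = 5.2 × 0.16414 = 0.8535 ✔ (matches Method 1)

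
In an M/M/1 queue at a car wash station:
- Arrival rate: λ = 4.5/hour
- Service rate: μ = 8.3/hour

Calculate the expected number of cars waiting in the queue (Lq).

ρ = λ/μ = 4.5/8.3 = 0.5422
For M/M/1: Lq = λ²/(μ(μ-λ))
Lq = 20.25/(8.3 × 3.80)
Lq = 0.6420 cars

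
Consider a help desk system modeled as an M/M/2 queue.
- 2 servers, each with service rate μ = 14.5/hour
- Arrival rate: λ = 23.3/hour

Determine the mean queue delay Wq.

Traffic intensity: ρ = λ/(cμ) = 23.3/(2×14.5) = 0.8034
Since ρ = 0.8034 < 1, system is stable.
Offered load a = λ/μ = cρ = 23.3/14.5 = 1.6069
P₀ = [ Σₙ₌₀^1 aⁿ/n! + a^2/(2!(1-ρ)) ]⁻¹
Σ = a^0/0! + a^1/1! = 1.0000 + 1.6069 = 2.6069
a^2/(2!(1-ρ)) = 2.58212/(2 × 0.196552) = 6.5685
P₀ = 1/(2.6069 + 6.5685) = 0.1090
Lq = P₀·a^2·ρ / (2!(1-ρ)²) = 0.108987 × 2.58212 × 0.803448 / (2 × 0.0386326) = 2.9263
Wq = Lq/λ = 2.9263/23.3 = 0.1256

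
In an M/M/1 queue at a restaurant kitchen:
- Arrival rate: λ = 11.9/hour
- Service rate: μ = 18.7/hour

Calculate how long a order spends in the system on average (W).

First, compute utilization: ρ = λ/μ = 11.9/18.7 = 0.6364
For M/M/1: W = 1/(μ-λ)
W = 1/(18.7-11.9) = 1/6.80
W = 0.1471 hours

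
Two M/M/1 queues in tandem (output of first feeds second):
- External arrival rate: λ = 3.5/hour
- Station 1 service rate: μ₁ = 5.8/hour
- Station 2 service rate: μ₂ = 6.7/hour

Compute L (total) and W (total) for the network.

By Jackson's theorem, each station behaves as independent M/M/1.
Station 1: ρ₁ = 3.5/5.8 = 0.6034, L₁ = ρ₁/(1-ρ₁) = λ/(μ₁-λ) = 3.5/2.30 = 1.52174
Station 2: ρ₂ = 3.5/6.7 = 0.5224, L₂ = ρ₂/(1-ρ₂) = λ/(μ₂-λ) = 3.5/3.20 = 1.09375
Total: L = L₁ + L₂ = 1.52174 + 1.09375 = 2.6155
W = L/λ = 2.6155/3.5 = 0.7473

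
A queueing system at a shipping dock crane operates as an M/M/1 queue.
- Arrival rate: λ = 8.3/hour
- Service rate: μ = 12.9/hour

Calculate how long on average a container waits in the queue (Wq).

First, compute utilization: ρ = λ/μ = 8.3/12.9 = 0.6434
For M/M/1: Wq = λ/(μ(μ-λ))
Wq = 8.3/(12.9 × (12.9-8.3))
Wq = 8.3/(12.9 × 4.60)
Wq = 0.1399 hours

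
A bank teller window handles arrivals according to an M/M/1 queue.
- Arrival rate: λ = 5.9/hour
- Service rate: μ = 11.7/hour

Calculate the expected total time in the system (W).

First, compute utilization: ρ = λ/μ = 5.9/11.7 = 0.5043
For M/M/1: W = 1/(μ-λ)
W = 1/(11.7-5.9) = 1/5.80
W = 0.1724 hours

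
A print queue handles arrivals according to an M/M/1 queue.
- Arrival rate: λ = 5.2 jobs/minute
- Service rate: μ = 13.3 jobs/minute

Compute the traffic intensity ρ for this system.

Server utilization: ρ = λ/μ
ρ = 5.2/13.3 = 0.3910
The server is busy 39.10% of the time.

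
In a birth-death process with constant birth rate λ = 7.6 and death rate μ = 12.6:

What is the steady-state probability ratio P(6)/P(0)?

For constant rates: P(n)/P(0) = (λ/μ)^n
P(6)/P(0) = (7.6/12.6)^6 = 0.603175^6 = 0.04816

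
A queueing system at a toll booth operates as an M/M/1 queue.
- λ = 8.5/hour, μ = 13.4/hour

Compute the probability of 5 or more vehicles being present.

ρ = λ/μ = 8.5/13.4 = 0.6343
P(N ≥ n) = ρⁿ
P(N ≥ 5) = 0.6343^5
P(N ≥ 5) = 0.1027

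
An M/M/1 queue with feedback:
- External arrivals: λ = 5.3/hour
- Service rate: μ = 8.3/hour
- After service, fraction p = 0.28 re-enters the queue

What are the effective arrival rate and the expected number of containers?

Effective arrival rate: λ_eff = λ/(1-p) = 5.3/(1-0.28) = 5.3/0.72 = 7.3611
ρ = λ_eff/μ = 7.3611/8.3 = 0.88688
L = ρ/(1-ρ) = 0.88688/(1-0.88688) = 7.8402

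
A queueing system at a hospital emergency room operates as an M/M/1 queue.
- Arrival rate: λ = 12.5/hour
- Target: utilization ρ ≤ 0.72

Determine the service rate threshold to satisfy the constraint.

ρ = λ/μ, so μ = λ/ρ
μ ≥ 12.5/0.72 = 17.3611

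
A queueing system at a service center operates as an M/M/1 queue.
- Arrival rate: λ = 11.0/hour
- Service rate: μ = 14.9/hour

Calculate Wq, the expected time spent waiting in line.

First, compute utilization: ρ = λ/μ = 11.0/14.9 = 0.7383
For M/M/1: Wq = λ/(μ(μ-λ))
Wq = 11.0/(14.9 × (14.9-11.0))
Wq = 11.0/(14.9 × 3.90)
Wq = 0.1893 hours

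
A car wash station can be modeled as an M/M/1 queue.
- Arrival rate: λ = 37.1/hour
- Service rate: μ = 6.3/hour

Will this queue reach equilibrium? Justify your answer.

Stability requires ρ = λ/(cμ) < 1
ρ = 37.1/(1 × 6.3) = 37.1/6.30 = 5.8889
Since 5.8889 ≥ 1, the system is UNSTABLE.
Queue grows without bound. Need μ > λ = 37.1.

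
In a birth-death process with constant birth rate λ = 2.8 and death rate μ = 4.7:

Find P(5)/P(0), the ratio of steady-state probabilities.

For constant rates: P(n)/P(0) = (λ/μ)^n
P(5)/P(0) = (2.8/4.7)^5 = 0.59574^5 = 0.07504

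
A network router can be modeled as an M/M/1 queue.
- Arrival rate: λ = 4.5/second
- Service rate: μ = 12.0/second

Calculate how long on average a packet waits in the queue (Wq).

First, compute utilization: ρ = λ/μ = 4.5/12.0 = 0.3750
For M/M/1: Wq = λ/(μ(μ-λ))
Wq = 4.5/(12.0 × (12.0-4.5))
Wq = 4.5/(12.0 × 7.50)
Wq = 0.05000 seconds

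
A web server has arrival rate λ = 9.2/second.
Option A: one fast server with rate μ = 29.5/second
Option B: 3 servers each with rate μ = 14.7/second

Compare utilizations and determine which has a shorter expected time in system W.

Option A: single server μ = 29.5 (M/M/1)
  ρ_A = 9.2/29.5 = 0.3119
  W_A = 1/(μ-λ) = 1/(29.5-9.2) = 1/20.30 = 0.04926

Option B: 3 servers μ = 14.7 (M/M/3)
  ρ_B = λ/(cμ) = 9.2/(3×14.7) = 0.2086
  Offered load a = λ/μ = cρ = 9.2/14.7 = 0.6259
  P₀ = [ Σₙ₌₀^2 aⁿ/n! + a^3/(3!(1-ρ)) ]⁻¹
  Σ = a^0/0! + a^1/1! + a^2/2! = 1.0000 + 0.6259 + 0.1958 = 1.8217
  a^3/(3!(1-ρ)) = 0.24514/(6 × 0.79138) = 0.05163
  P₀ = 1/(1.8217 + 0.05163) = 0.5338
  Lq = P₀·a^3·ρ / (3!(1-ρ)²) = 0.53381 × 0.24514 × 0.20862 / (6 × 0.62629) = 0.007265
  Wq_B = Lq/λ = 0.007265/9.2 = 0.0007897
  W_B = Wq_B + 1/μ = 0.0007897 + 0.06803 = 0.06882

Since W_A = 0.04926 < W_B = 0.06882, Option A (single fast server) has the shorter time in system.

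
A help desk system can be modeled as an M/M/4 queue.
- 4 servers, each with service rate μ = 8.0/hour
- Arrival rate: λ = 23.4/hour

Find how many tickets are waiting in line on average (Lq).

Traffic intensity: ρ = λ/(cμ) = 23.4/(4×8.0) = 0.7312
Since ρ = 0.7312 < 1, system is stable.
Offered load a = λ/μ = cρ = 23.4/8.0 = 2.9250
P₀ = [ Σₙ₌₀^3 aⁿ/n! + a^4/(4!(1-ρ)) ]⁻¹
Σ = a^0/0! + a^1/1! + a^2/2! + a^3/3! = 1.0000 + 2.9250 + 4.2778 + 4.1709 = 12.3737
a^4/(4!(1-ρ)) = 73.1987/(24 × 0.26875) = 11.3486
P₀ = 1/(12.3737 + 11.3486) = 0.04215
Lq = P₀·a^4·ρ / (4!(1-ρ)²) = 0.042154 × 73.1987 × 0.73125 / (24 × 0.072227) = 1.3017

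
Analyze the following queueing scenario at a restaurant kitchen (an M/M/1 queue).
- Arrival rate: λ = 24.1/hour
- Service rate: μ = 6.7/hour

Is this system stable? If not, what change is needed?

Stability requires ρ = λ/(cμ) < 1
ρ = 24.1/(1 × 6.7) = 24.1/6.70 = 3.5970
Since 3.5970 ≥ 1, the system is UNSTABLE.
Queue grows without bound. Need μ > λ = 24.1.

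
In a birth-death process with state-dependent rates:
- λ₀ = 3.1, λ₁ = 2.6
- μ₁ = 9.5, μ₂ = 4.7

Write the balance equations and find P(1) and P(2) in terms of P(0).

Balance equations:
State 0: λ₀P₀ = μ₁P₁ → P₁ = (λ₀/μ₁)P₀ = (3.1/9.5)P₀ = 0.3263P₀
State 1: P₂ = (λ₀λ₁)/(μ₁μ₂)P₀ = (3.1×2.6)/(9.5×4.7)P₀ = 0.1805P₀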